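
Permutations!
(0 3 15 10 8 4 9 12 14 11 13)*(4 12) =[3, 1, 2, 15, 9, 5, 6, 7, 12, 4, 8, 13, 14, 0, 11, 10] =(0 3 15 10 8 12 14 11 13)(4 9)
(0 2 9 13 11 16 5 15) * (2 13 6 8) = (0 13 11 16 5 15)(2 9 6 8) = [13, 1, 9, 3, 4, 15, 8, 7, 2, 6, 10, 16, 12, 11, 14, 0, 5]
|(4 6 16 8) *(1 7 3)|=12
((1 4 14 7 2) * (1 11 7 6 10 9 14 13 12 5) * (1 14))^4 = (1 5 9 12 10 13 6 4 14)(2 11 7)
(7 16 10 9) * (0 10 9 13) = [10, 1, 2, 3, 4, 5, 6, 16, 8, 7, 13, 11, 12, 0, 14, 15, 9] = (0 10 13)(7 16 9)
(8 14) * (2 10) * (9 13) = (2 10)(8 14)(9 13) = [0, 1, 10, 3, 4, 5, 6, 7, 14, 13, 2, 11, 12, 9, 8]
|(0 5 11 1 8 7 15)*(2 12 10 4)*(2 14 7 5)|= |(0 2 12 10 4 14 7 15)(1 8 5 11)|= 8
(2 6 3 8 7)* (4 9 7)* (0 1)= (0 1)(2 6 3 8 4 9 7)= [1, 0, 6, 8, 9, 5, 3, 2, 4, 7]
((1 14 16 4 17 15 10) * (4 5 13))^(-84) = ((1 14 16 5 13 4 17 15 10))^(-84) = (1 17 5)(4 16 10)(13 14 15)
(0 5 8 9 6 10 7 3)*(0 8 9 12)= [5, 1, 2, 8, 4, 9, 10, 3, 12, 6, 7, 11, 0]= (0 5 9 6 10 7 3 8 12)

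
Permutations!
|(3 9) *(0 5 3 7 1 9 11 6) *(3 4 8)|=21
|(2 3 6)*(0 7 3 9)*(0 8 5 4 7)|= 8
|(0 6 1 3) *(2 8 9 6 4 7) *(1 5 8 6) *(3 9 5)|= |(0 4 7 2 6 3)(1 9)(5 8)|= 6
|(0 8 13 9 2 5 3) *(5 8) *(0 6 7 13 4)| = |(0 5 3 6 7 13 9 2 8 4)| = 10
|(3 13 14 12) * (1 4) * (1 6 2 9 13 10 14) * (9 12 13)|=9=|(1 4 6 2 12 3 10 14 13)|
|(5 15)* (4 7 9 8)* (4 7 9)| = 4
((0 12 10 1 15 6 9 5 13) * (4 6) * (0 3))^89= (0 12 10 1 15 4 6 9 5 13 3)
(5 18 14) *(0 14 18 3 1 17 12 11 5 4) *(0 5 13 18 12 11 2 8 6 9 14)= (1 17 11 13 18 12 2 8 6 9 14 4 5 3)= [0, 17, 8, 1, 5, 3, 9, 7, 6, 14, 10, 13, 2, 18, 4, 15, 16, 11, 12]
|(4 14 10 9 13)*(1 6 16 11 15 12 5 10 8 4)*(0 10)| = |(0 10 9 13 1 6 16 11 15 12 5)(4 14 8)| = 33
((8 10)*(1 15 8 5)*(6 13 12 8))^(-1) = ((1 15 6 13 12 8 10 5))^(-1) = (1 5 10 8 12 13 6 15)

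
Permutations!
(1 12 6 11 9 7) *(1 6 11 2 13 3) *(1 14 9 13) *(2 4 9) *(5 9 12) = (1 5 9 7 6 4 12 11 13 3 14 2) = [0, 5, 1, 14, 12, 9, 4, 6, 8, 7, 10, 13, 11, 3, 2]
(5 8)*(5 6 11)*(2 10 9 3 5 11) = (11)(2 10 9 3 5 8 6) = [0, 1, 10, 5, 4, 8, 2, 7, 6, 3, 9, 11]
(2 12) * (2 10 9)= (2 12 10 9)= [0, 1, 12, 3, 4, 5, 6, 7, 8, 2, 9, 11, 10]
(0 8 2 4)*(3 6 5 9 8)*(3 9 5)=(0 9 8 2 4)(3 6)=[9, 1, 4, 6, 0, 5, 3, 7, 2, 8]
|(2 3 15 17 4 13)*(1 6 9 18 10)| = |(1 6 9 18 10)(2 3 15 17 4 13)| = 30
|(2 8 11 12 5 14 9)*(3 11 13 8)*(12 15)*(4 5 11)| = |(2 3 4 5 14 9)(8 13)(11 15 12)| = 6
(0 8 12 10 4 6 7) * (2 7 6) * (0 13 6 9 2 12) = (0 8)(2 7 13 6 9)(4 12 10) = [8, 1, 7, 3, 12, 5, 9, 13, 0, 2, 4, 11, 10, 6]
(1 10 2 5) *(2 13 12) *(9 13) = (1 10 9 13 12 2 5) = [0, 10, 5, 3, 4, 1, 6, 7, 8, 13, 9, 11, 2, 12]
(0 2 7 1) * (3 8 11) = (0 2 7 1)(3 8 11) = [2, 0, 7, 8, 4, 5, 6, 1, 11, 9, 10, 3]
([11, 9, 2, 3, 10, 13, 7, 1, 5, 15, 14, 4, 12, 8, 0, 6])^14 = [14, 7, 2, 3, 11, 8, 15, 6, 13, 1, 4, 0, 12, 5, 10, 9]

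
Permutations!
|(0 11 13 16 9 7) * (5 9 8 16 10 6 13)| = |(0 11 5 9 7)(6 13 10)(8 16)| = 30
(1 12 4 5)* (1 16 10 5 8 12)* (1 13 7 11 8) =[0, 13, 2, 3, 1, 16, 6, 11, 12, 9, 5, 8, 4, 7, 14, 15, 10] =(1 13 7 11 8 12 4)(5 16 10)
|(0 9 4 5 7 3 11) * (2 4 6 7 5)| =6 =|(0 9 6 7 3 11)(2 4)|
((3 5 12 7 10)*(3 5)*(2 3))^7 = ((2 3)(5 12 7 10))^7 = (2 3)(5 10 7 12)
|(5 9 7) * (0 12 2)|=|(0 12 2)(5 9 7)|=3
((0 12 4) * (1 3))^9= ((0 12 4)(1 3))^9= (12)(1 3)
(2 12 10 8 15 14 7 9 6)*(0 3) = (0 3)(2 12 10 8 15 14 7 9 6) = [3, 1, 12, 0, 4, 5, 2, 9, 15, 6, 8, 11, 10, 13, 7, 14]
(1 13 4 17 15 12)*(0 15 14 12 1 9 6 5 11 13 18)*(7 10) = (0 15 1 18)(4 17 14 12 9 6 5 11 13)(7 10) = [15, 18, 2, 3, 17, 11, 5, 10, 8, 6, 7, 13, 9, 4, 12, 1, 16, 14, 0]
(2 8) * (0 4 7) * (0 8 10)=(0 4 7 8 2 10)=[4, 1, 10, 3, 7, 5, 6, 8, 2, 9, 0]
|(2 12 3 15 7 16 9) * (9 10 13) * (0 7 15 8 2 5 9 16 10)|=20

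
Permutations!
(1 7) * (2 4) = (1 7)(2 4) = [0, 7, 4, 3, 2, 5, 6, 1]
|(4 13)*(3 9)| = 2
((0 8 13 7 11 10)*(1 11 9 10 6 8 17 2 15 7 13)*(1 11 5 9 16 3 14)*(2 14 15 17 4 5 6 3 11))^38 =(0 9 4 10 5)(1 8 17)(2 14 6)(3 16 15 11 7)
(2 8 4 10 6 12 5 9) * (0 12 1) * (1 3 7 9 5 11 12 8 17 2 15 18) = (0 8 4 10 6 3 7 9 15 18 1)(2 17)(11 12) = [8, 0, 17, 7, 10, 5, 3, 9, 4, 15, 6, 12, 11, 13, 14, 18, 16, 2, 1]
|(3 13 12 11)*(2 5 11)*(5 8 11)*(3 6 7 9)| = |(2 8 11 6 7 9 3 13 12)| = 9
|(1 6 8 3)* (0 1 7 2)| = |(0 1 6 8 3 7 2)| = 7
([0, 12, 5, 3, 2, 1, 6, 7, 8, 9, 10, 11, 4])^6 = (1 12 4 2 5)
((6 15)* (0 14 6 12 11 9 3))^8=(15)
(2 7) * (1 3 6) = (1 3 6)(2 7) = [0, 3, 7, 6, 4, 5, 1, 2]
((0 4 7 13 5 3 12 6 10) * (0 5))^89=(0 4 7 13)(3 5 10 6 12)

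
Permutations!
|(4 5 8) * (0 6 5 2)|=|(0 6 5 8 4 2)|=6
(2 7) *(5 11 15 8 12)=(2 7)(5 11 15 8 12)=[0, 1, 7, 3, 4, 11, 6, 2, 12, 9, 10, 15, 5, 13, 14, 8]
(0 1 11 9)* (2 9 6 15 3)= (0 1 11 6 15 3 2 9)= [1, 11, 9, 2, 4, 5, 15, 7, 8, 0, 10, 6, 12, 13, 14, 3]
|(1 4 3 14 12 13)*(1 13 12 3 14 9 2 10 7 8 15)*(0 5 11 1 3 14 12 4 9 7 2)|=|(0 5 11 1 9)(2 10)(3 7 8 15)(4 12)|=20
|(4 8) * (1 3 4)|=4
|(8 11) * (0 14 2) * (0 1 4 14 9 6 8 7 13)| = |(0 9 6 8 11 7 13)(1 4 14 2)| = 28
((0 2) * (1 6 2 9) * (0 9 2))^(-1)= (0 6 1 9 2)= ((0 2 9 1 6))^(-1)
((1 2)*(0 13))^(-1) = ((0 13)(1 2))^(-1) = (0 13)(1 2)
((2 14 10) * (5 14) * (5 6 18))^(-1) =((2 6 18 5 14 10))^(-1) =(2 10 14 5 18 6)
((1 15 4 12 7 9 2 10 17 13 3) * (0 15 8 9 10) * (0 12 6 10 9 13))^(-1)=((0 15 4 6 10 17)(1 8 13 3)(2 12 7 9))^(-1)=(0 17 10 6 4 15)(1 3 13 8)(2 9 7 12)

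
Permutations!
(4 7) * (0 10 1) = (0 10 1)(4 7) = [10, 0, 2, 3, 7, 5, 6, 4, 8, 9, 1]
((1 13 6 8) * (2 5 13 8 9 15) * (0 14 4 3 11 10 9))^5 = (0 10 13 3 2 14 9 6 11 5 4 15)(1 8)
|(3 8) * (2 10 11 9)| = |(2 10 11 9)(3 8)| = 4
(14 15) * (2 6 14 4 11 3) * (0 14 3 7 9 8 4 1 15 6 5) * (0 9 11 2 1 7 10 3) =(0 14 6)(1 15 7 11 10 3)(2 5 9 8 4) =[14, 15, 5, 1, 2, 9, 0, 11, 4, 8, 3, 10, 12, 13, 6, 7]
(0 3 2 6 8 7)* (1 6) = (0 3 2 1 6 8 7) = [3, 6, 1, 2, 4, 5, 8, 0, 7]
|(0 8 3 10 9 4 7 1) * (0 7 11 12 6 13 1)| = |(0 8 3 10 9 4 11 12 6 13 1 7)| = 12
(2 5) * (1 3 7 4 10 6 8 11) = [0, 3, 5, 7, 10, 2, 8, 4, 11, 9, 6, 1] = (1 3 7 4 10 6 8 11)(2 5)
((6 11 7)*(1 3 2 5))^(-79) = ((1 3 2 5)(6 11 7))^(-79) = (1 3 2 5)(6 7 11)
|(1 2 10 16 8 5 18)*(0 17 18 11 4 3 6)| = |(0 17 18 1 2 10 16 8 5 11 4 3 6)| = 13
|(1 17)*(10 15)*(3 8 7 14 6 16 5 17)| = |(1 3 8 7 14 6 16 5 17)(10 15)| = 18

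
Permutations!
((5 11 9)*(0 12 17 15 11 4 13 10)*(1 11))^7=(0 5 15 10 9 17 13 11 12 4 1)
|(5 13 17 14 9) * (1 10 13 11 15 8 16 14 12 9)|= 12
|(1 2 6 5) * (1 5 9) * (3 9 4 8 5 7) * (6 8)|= |(1 2 8 5 7 3 9)(4 6)|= 14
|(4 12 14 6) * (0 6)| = 5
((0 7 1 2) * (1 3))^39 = ((0 7 3 1 2))^39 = (0 2 1 3 7)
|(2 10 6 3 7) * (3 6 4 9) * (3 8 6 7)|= |(2 10 4 9 8 6 7)|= 7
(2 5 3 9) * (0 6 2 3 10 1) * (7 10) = [6, 0, 5, 9, 4, 7, 2, 10, 8, 3, 1] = (0 6 2 5 7 10 1)(3 9)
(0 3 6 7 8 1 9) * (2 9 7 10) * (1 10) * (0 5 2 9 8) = (0 3 6 1 7)(2 8 10 9 5) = [3, 7, 8, 6, 4, 2, 1, 0, 10, 5, 9]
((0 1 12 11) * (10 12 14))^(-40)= ((0 1 14 10 12 11))^(-40)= (0 14 12)(1 10 11)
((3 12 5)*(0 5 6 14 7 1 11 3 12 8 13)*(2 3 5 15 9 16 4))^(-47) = (0 8 2 16 15 13 3 4 9)(1 5 6 7 11 12 14) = ((0 15 9 16 4 2 3 8 13)(1 11 5 12 6 14 7))^(-47)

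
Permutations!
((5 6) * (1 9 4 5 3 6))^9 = ((1 9 4 5)(3 6))^9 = (1 9 4 5)(3 6)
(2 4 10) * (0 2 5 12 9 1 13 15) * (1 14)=(0 2 4 10 5 12 9 14 1 13 15)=[2, 13, 4, 3, 10, 12, 6, 7, 8, 14, 5, 11, 9, 15, 1, 0]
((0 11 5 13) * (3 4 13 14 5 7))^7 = ((0 11 7 3 4 13)(5 14))^7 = (0 11 7 3 4 13)(5 14)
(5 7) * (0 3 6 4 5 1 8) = (0 3 6 4 5 7 1 8) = [3, 8, 2, 6, 5, 7, 4, 1, 0]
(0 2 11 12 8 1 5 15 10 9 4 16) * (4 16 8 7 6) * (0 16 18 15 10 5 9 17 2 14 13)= (0 14 13)(1 9 18 15 5 10 17 2 11 12 7 6 4 8)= [14, 9, 11, 3, 8, 10, 4, 6, 1, 18, 17, 12, 7, 0, 13, 5, 16, 2, 15]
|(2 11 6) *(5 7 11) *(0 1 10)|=15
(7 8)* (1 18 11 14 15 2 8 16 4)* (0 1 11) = [1, 18, 8, 3, 11, 5, 6, 16, 7, 9, 10, 14, 12, 13, 15, 2, 4, 17, 0] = (0 1 18)(2 8 7 16 4 11 14 15)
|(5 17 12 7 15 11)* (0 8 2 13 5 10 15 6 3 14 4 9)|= 39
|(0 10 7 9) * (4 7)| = |(0 10 4 7 9)| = 5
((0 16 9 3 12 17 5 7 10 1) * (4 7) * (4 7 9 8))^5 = ((0 16 8 4 9 3 12 17 5 7 10 1))^5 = (0 3 10 4 5 16 12 1 9 7 8 17)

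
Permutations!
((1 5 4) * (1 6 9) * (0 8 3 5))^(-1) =(0 1 9 6 4 5 3 8)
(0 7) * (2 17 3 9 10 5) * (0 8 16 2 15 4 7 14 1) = (0 14 1)(2 17 3 9 10 5 15 4 7 8 16) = [14, 0, 17, 9, 7, 15, 6, 8, 16, 10, 5, 11, 12, 13, 1, 4, 2, 3]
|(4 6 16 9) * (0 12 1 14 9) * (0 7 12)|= 8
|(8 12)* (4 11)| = 2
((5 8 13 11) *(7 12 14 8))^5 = ((5 7 12 14 8 13 11))^5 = (5 13 14 7 11 8 12)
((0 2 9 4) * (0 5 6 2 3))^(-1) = (0 3)(2 6 5 4 9)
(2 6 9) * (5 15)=(2 6 9)(5 15)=[0, 1, 6, 3, 4, 15, 9, 7, 8, 2, 10, 11, 12, 13, 14, 5]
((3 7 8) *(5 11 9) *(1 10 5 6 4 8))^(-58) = (1 5 9 4 3)(6 8 7 10 11)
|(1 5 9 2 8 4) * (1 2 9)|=|(9)(1 5)(2 8 4)|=6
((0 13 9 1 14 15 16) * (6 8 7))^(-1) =(0 16 15 14 1 9 13)(6 7 8)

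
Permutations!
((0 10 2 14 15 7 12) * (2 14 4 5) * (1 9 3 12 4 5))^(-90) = (15)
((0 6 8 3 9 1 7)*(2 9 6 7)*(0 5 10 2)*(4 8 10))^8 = (0 2 3 5 1 10 8 7 9 6 4)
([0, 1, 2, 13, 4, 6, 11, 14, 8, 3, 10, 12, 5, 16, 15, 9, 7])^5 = (3 15 7 13 9 14 16)(5 6 11 12)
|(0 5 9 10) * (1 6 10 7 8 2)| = 9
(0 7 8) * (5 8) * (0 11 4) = [7, 1, 2, 3, 0, 8, 6, 5, 11, 9, 10, 4] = (0 7 5 8 11 4)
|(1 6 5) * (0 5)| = |(0 5 1 6)| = 4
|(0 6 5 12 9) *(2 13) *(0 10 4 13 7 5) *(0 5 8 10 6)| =12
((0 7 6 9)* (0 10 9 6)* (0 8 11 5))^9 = (0 5 11 8 7)(9 10) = ((0 7 8 11 5)(9 10))^9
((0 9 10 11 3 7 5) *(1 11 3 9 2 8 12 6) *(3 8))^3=(0 7 2 5 3)(1 10 6 9 12 11 8)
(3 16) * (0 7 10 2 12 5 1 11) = (0 7 10 2 12 5 1 11)(3 16) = [7, 11, 12, 16, 4, 1, 6, 10, 8, 9, 2, 0, 5, 13, 14, 15, 3]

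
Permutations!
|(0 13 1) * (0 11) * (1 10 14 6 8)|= |(0 13 10 14 6 8 1 11)|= 8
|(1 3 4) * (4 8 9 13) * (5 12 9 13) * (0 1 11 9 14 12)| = 18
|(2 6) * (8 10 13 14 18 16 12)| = 14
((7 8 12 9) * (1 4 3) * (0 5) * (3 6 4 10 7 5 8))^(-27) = (0 9 8 5 12)(1 10 7 3)(4 6)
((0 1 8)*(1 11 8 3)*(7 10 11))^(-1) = (0 8 11 10 7)(1 3) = ((0 7 10 11 8)(1 3))^(-1)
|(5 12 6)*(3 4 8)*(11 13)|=6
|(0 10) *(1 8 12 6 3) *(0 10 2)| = |(0 2)(1 8 12 6 3)| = 10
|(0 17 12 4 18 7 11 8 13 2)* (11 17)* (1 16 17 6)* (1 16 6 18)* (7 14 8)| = |(0 11 7 18 14 8 13 2)(1 6 16 17 12 4)| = 24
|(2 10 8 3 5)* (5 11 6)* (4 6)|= |(2 10 8 3 11 4 6 5)|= 8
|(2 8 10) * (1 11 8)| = 5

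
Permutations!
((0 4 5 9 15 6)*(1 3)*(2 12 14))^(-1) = (0 6 15 9 5 4)(1 3)(2 14 12)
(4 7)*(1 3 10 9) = [0, 3, 2, 10, 7, 5, 6, 4, 8, 1, 9] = (1 3 10 9)(4 7)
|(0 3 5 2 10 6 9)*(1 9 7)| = |(0 3 5 2 10 6 7 1 9)| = 9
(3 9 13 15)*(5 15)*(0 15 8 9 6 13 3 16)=(0 15 16)(3 6 13 5 8 9)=[15, 1, 2, 6, 4, 8, 13, 7, 9, 3, 10, 11, 12, 5, 14, 16, 0]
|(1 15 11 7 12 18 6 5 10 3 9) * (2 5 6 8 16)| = 13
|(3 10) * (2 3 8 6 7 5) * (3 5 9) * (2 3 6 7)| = |(2 5 3 10 8 7 9 6)| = 8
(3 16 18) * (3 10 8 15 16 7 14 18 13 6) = (3 7 14 18 10 8 15 16 13 6) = [0, 1, 2, 7, 4, 5, 3, 14, 15, 9, 8, 11, 12, 6, 18, 16, 13, 17, 10]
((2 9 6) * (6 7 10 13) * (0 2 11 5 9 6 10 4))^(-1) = (0 4 7 9 5 11 6 2)(10 13)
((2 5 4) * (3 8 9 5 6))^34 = (2 4 5 9 8 3 6)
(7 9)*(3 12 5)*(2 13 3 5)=[0, 1, 13, 12, 4, 5, 6, 9, 8, 7, 10, 11, 2, 3]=(2 13 3 12)(7 9)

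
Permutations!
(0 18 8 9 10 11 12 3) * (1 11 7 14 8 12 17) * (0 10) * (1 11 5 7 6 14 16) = [18, 5, 2, 10, 4, 7, 14, 16, 9, 0, 6, 17, 3, 13, 8, 15, 1, 11, 12] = (0 18 12 3 10 6 14 8 9)(1 5 7 16)(11 17)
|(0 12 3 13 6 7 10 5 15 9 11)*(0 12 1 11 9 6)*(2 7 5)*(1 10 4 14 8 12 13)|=12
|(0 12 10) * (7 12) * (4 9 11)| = 12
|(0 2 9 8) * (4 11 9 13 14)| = 8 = |(0 2 13 14 4 11 9 8)|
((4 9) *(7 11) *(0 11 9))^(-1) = (0 4 9 7 11)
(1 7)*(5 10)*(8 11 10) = (1 7)(5 8 11 10) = [0, 7, 2, 3, 4, 8, 6, 1, 11, 9, 5, 10]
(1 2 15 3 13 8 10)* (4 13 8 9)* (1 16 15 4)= (1 2 4 13 9)(3 8 10 16 15)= [0, 2, 4, 8, 13, 5, 6, 7, 10, 1, 16, 11, 12, 9, 14, 3, 15]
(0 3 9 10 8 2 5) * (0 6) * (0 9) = [3, 1, 5, 0, 4, 6, 9, 7, 2, 10, 8] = (0 3)(2 5 6 9 10 8)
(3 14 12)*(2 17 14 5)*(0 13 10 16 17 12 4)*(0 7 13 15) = (0 15)(2 12 3 5)(4 7 13 10 16 17 14) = [15, 1, 12, 5, 7, 2, 6, 13, 8, 9, 16, 11, 3, 10, 4, 0, 17, 14]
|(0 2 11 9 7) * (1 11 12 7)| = |(0 2 12 7)(1 11 9)| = 12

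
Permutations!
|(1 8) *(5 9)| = |(1 8)(5 9)| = 2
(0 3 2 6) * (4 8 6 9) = (0 3 2 9 4 8 6) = [3, 1, 9, 2, 8, 5, 0, 7, 6, 4]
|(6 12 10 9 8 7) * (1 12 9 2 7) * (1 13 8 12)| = 6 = |(2 7 6 9 12 10)(8 13)|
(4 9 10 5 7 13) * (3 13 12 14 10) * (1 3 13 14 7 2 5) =(1 3 14 10)(2 5)(4 9 13)(7 12) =[0, 3, 5, 14, 9, 2, 6, 12, 8, 13, 1, 11, 7, 4, 10]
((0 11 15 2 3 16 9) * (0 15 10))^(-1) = ((0 11 10)(2 3 16 9 15))^(-1) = (0 10 11)(2 15 9 16 3)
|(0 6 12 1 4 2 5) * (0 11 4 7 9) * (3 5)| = 30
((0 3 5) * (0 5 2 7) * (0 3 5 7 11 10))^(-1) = ((0 5 7 3 2 11 10))^(-1) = (0 10 11 2 3 7 5)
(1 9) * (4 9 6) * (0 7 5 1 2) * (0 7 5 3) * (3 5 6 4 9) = [6, 4, 7, 0, 3, 1, 9, 5, 8, 2] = (0 6 9 2 7 5 1 4 3)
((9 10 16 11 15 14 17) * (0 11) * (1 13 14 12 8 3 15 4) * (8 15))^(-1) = ((0 11 4 1 13 14 17 9 10 16)(3 8)(12 15))^(-1) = (0 16 10 9 17 14 13 1 4 11)(3 8)(12 15)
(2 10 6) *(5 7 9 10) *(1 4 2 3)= (1 4 2 5 7 9 10 6 3)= [0, 4, 5, 1, 2, 7, 3, 9, 8, 10, 6]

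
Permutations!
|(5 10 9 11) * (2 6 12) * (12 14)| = 4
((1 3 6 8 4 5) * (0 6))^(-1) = (0 3 1 5 4 8 6)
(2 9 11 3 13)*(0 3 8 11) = (0 3 13 2 9)(8 11) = [3, 1, 9, 13, 4, 5, 6, 7, 11, 0, 10, 8, 12, 2]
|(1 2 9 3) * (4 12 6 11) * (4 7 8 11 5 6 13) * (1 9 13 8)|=8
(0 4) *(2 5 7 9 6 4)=(0 2 5 7 9 6 4)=[2, 1, 5, 3, 0, 7, 4, 9, 8, 6]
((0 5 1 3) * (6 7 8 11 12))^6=((0 5 1 3)(6 7 8 11 12))^6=(0 1)(3 5)(6 7 8 11 12)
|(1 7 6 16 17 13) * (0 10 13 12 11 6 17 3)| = |(0 10 13 1 7 17 12 11 6 16 3)| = 11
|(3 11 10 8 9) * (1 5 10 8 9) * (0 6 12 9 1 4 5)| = 11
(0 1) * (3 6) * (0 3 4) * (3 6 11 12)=[1, 6, 2, 11, 0, 5, 4, 7, 8, 9, 10, 12, 3]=(0 1 6 4)(3 11 12)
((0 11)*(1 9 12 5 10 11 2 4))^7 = (0 10 12 1 2 11 5 9 4)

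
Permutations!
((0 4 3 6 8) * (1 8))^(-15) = ((0 4 3 6 1 8))^(-15) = (0 6)(1 4)(3 8)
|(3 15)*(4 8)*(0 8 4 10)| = 6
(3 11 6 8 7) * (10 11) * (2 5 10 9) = [0, 1, 5, 9, 4, 10, 8, 3, 7, 2, 11, 6] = (2 5 10 11 6 8 7 3 9)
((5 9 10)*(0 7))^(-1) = (0 7)(5 10 9)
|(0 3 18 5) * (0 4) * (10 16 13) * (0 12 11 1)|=|(0 3 18 5 4 12 11 1)(10 16 13)|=24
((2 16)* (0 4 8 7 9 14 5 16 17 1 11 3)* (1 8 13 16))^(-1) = (0 3 11 1 5 14 9 7 8 17 2 16 13 4)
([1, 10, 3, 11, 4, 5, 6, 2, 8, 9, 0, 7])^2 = [10, 0, 11, 7, 4, 5, 6, 3, 8, 9, 1, 2]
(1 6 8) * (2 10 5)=(1 6 8)(2 10 5)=[0, 6, 10, 3, 4, 2, 8, 7, 1, 9, 5]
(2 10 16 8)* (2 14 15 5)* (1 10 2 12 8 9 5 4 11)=[0, 10, 2, 3, 11, 12, 6, 7, 14, 5, 16, 1, 8, 13, 15, 4, 9]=(1 10 16 9 5 12 8 14 15 4 11)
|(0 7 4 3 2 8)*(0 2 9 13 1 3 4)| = 4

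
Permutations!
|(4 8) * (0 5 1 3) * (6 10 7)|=|(0 5 1 3)(4 8)(6 10 7)|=12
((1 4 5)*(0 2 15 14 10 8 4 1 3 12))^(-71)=(0 12 3 5 4 8 10 14 15 2)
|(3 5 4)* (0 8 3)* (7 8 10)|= |(0 10 7 8 3 5 4)|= 7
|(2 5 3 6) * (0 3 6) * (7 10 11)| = 6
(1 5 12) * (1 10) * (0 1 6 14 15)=(0 1 5 12 10 6 14 15)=[1, 5, 2, 3, 4, 12, 14, 7, 8, 9, 6, 11, 10, 13, 15, 0]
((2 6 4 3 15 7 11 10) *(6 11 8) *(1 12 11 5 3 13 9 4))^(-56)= ((1 12 11 10 2 5 3 15 7 8 6)(4 13 9))^(-56)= (1 6 8 7 15 3 5 2 10 11 12)(4 13 9)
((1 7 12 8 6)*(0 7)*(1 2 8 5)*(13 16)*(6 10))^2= ((0 7 12 5 1)(2 8 10 6)(13 16))^2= (16)(0 12 1 7 5)(2 10)(6 8)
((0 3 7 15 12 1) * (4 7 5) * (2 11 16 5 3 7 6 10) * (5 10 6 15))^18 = (0 15 7 12 5 1 4)(2 16)(10 11) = ((0 7 5 4 15 12 1)(2 11 16 10))^18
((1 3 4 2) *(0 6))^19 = (0 6)(1 2 4 3)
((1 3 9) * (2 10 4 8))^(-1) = (1 9 3)(2 8 4 10)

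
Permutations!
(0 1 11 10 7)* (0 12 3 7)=(0 1 11 10)(3 7 12)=[1, 11, 2, 7, 4, 5, 6, 12, 8, 9, 0, 10, 3]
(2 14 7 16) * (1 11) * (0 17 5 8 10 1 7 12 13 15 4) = (0 17 5 8 10 1 11 7 16 2 14 12 13 15 4) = [17, 11, 14, 3, 0, 8, 6, 16, 10, 9, 1, 7, 13, 15, 12, 4, 2, 5]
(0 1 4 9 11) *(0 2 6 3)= [1, 4, 6, 0, 9, 5, 3, 7, 8, 11, 10, 2]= (0 1 4 9 11 2 6 3)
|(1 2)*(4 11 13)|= |(1 2)(4 11 13)|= 6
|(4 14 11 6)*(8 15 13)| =12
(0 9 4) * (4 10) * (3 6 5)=[9, 1, 2, 6, 0, 3, 5, 7, 8, 10, 4]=(0 9 10 4)(3 6 5)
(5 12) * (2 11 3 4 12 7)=(2 11 3 4 12 5 7)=[0, 1, 11, 4, 12, 7, 6, 2, 8, 9, 10, 3, 5]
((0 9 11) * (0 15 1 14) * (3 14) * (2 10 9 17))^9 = (0 14 3 1 15 11 9 10 2 17)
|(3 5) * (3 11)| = 3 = |(3 5 11)|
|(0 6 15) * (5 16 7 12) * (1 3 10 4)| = |(0 6 15)(1 3 10 4)(5 16 7 12)| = 12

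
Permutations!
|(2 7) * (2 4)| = 3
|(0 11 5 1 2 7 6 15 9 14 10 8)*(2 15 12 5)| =|(0 11 2 7 6 12 5 1 15 9 14 10 8)| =13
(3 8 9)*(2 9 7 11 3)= [0, 1, 9, 8, 4, 5, 6, 11, 7, 2, 10, 3]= (2 9)(3 8 7 11)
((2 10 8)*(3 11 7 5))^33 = (3 11 7 5)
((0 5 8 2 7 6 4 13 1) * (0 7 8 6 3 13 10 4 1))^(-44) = (0 3 1 5 13 7 6)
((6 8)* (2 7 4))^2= (8)(2 4 7)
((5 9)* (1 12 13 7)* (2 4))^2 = (1 13)(7 12)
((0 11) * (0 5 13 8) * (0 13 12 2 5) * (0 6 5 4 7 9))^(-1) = ((0 11 6 5 12 2 4 7 9)(8 13))^(-1) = (0 9 7 4 2 12 5 6 11)(8 13)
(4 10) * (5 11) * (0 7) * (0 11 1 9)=[7, 9, 2, 3, 10, 1, 6, 11, 8, 0, 4, 5]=(0 7 11 5 1 9)(4 10)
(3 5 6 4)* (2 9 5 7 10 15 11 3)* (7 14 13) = [0, 1, 9, 14, 2, 6, 4, 10, 8, 5, 15, 3, 12, 7, 13, 11] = (2 9 5 6 4)(3 14 13 7 10 15 11)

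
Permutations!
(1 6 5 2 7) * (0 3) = (0 3)(1 6 5 2 7) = [3, 6, 7, 0, 4, 2, 5, 1]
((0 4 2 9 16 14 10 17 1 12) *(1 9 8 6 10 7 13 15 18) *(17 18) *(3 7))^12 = ((0 4 2 8 6 10 18 1 12)(3 7 13 15 17 9 16 14))^12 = (0 8 18)(1 4 6)(2 10 12)(3 17)(7 9)(13 16)(14 15)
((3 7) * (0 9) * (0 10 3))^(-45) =(10)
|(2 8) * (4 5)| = 2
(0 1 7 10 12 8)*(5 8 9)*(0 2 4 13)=(0 1 7 10 12 9 5 8 2 4 13)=[1, 7, 4, 3, 13, 8, 6, 10, 2, 5, 12, 11, 9, 0]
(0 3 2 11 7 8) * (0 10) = (0 3 2 11 7 8 10) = [3, 1, 11, 2, 4, 5, 6, 8, 10, 9, 0, 7]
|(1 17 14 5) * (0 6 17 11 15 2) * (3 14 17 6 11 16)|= 20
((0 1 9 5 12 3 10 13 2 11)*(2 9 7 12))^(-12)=((0 1 7 12 3 10 13 9 5 2 11))^(-12)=(0 11 2 5 9 13 10 3 12 7 1)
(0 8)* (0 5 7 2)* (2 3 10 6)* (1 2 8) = (0 1 2)(3 10 6 8 5 7) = [1, 2, 0, 10, 4, 7, 8, 3, 5, 9, 6]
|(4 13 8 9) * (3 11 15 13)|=7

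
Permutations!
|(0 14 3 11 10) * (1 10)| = |(0 14 3 11 1 10)| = 6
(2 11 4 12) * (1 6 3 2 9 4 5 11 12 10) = (1 6 3 2 12 9 4 10)(5 11) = [0, 6, 12, 2, 10, 11, 3, 7, 8, 4, 1, 5, 9]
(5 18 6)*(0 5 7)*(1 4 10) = [5, 4, 2, 3, 10, 18, 7, 0, 8, 9, 1, 11, 12, 13, 14, 15, 16, 17, 6] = (0 5 18 6 7)(1 4 10)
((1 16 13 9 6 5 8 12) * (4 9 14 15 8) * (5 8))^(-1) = (1 12 8 6 9 4 5 15 14 13 16)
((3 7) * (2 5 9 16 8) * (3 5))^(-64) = (2 8 16 9 5 7 3)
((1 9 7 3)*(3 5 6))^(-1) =(1 3 6 5 7 9)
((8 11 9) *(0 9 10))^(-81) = (0 10 11 8 9)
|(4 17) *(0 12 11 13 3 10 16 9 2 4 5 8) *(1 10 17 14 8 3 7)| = |(0 12 11 13 7 1 10 16 9 2 4 14 8)(3 17 5)| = 39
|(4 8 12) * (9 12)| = |(4 8 9 12)| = 4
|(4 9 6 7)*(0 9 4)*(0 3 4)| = |(0 9 6 7 3 4)| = 6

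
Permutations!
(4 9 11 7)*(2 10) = (2 10)(4 9 11 7) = [0, 1, 10, 3, 9, 5, 6, 4, 8, 11, 2, 7]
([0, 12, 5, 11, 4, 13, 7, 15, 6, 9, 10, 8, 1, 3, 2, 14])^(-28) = (2 13 11 6 15)(3 8 7 14 5)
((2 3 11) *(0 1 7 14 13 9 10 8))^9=(0 1 7 14 13 9 10 8)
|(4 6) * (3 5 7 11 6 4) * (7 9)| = 6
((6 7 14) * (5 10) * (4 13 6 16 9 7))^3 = ((4 13 6)(5 10)(7 14 16 9))^3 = (5 10)(7 9 16 14)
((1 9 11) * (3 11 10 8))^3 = ((1 9 10 8 3 11))^3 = (1 8)(3 9)(10 11)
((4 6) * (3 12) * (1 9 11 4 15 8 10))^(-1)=((1 9 11 4 6 15 8 10)(3 12))^(-1)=(1 10 8 15 6 4 11 9)(3 12)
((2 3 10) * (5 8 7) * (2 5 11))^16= ((2 3 10 5 8 7 11))^16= (2 10 8 11 3 5 7)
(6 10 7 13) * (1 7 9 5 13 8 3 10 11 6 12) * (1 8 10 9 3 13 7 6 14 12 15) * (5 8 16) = [0, 6, 2, 9, 4, 7, 11, 10, 13, 8, 3, 14, 16, 15, 12, 1, 5] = (1 6 11 14 12 16 5 7 10 3 9 8 13 15)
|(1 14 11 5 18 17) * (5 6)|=|(1 14 11 6 5 18 17)|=7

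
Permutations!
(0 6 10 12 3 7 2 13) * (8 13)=[6, 1, 8, 7, 4, 5, 10, 2, 13, 9, 12, 11, 3, 0]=(0 6 10 12 3 7 2 8 13)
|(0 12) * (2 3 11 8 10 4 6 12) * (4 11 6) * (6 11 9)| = 9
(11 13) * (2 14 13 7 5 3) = (2 14 13 11 7 5 3) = [0, 1, 14, 2, 4, 3, 6, 5, 8, 9, 10, 7, 12, 11, 13]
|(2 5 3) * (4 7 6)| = |(2 5 3)(4 7 6)| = 3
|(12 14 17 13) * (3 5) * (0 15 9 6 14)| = 8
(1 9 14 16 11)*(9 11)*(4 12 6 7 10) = (1 11)(4 12 6 7 10)(9 14 16) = [0, 11, 2, 3, 12, 5, 7, 10, 8, 14, 4, 1, 6, 13, 16, 15, 9]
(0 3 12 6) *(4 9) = (0 3 12 6)(4 9) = [3, 1, 2, 12, 9, 5, 0, 7, 8, 4, 10, 11, 6]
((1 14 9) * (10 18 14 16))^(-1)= (1 9 14 18 10 16)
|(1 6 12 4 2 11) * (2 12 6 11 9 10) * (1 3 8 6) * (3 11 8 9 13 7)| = |(1 8 6)(2 13 7 3 9 10)(4 12)| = 6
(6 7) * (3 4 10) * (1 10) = [0, 10, 2, 4, 1, 5, 7, 6, 8, 9, 3] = (1 10 3 4)(6 7)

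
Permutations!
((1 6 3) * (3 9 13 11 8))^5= (1 8 13 6 3 11 9)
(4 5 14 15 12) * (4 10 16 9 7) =(4 5 14 15 12 10 16 9 7) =[0, 1, 2, 3, 5, 14, 6, 4, 8, 7, 16, 11, 10, 13, 15, 12, 9]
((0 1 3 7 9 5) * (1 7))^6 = ((0 7 9 5)(1 3))^6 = (0 9)(5 7)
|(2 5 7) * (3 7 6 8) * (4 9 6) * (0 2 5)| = |(0 2)(3 7 5 4 9 6 8)| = 14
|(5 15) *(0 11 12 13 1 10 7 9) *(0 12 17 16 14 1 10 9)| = |(0 11 17 16 14 1 9 12 13 10 7)(5 15)| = 22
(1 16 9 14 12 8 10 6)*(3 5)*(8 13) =(1 16 9 14 12 13 8 10 6)(3 5) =[0, 16, 2, 5, 4, 3, 1, 7, 10, 14, 6, 11, 13, 8, 12, 15, 9]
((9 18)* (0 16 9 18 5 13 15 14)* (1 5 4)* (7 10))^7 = (18)(0 15 5 4 16 14 13 1 9)(7 10)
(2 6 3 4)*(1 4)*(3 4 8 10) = (1 8 10 3)(2 6 4) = [0, 8, 6, 1, 2, 5, 4, 7, 10, 9, 3]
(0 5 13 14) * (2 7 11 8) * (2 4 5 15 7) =[15, 1, 2, 3, 5, 13, 6, 11, 4, 9, 10, 8, 12, 14, 0, 7] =(0 15 7 11 8 4 5 13 14)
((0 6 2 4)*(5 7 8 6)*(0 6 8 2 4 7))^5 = (8)(0 5)(2 7)(4 6)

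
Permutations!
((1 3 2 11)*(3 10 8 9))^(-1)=(1 11 2 3 9 8 10)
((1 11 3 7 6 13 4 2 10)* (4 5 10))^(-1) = (1 10 5 13 6 7 3 11)(2 4)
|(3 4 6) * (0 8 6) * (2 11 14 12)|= |(0 8 6 3 4)(2 11 14 12)|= 20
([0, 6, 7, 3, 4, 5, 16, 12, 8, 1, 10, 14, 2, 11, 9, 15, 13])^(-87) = (1 11 6 14 16 9 13)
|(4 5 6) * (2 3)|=|(2 3)(4 5 6)|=6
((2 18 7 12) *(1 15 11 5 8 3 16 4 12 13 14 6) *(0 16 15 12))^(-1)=(0 4 16)(1 6 14 13 7 18 2 12)(3 8 5 11 15)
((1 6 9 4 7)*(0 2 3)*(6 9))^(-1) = (0 3 2)(1 7 4 9)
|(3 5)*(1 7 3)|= 4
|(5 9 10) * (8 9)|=4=|(5 8 9 10)|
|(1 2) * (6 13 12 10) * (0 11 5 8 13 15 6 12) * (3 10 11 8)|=30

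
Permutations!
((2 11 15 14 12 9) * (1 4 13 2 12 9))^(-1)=(1 12 9 14 15 11 2 13 4)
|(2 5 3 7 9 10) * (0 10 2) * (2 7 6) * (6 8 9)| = 14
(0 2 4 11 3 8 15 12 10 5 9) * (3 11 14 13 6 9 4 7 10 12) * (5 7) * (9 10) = (0 2 5 4 14 13 6 10 7 9)(3 8 15) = [2, 1, 5, 8, 14, 4, 10, 9, 15, 0, 7, 11, 12, 6, 13, 3]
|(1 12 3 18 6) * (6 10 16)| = |(1 12 3 18 10 16 6)| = 7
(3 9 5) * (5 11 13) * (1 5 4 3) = (1 5)(3 9 11 13 4) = [0, 5, 2, 9, 3, 1, 6, 7, 8, 11, 10, 13, 12, 4]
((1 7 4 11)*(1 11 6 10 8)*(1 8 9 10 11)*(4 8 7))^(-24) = ((1 4 6 11)(7 8)(9 10))^(-24) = (11)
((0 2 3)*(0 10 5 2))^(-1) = (2 5 10 3)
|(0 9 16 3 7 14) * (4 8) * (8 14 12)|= 9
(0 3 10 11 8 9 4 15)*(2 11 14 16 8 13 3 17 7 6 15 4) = [17, 1, 11, 10, 4, 5, 15, 6, 9, 2, 14, 13, 12, 3, 16, 0, 8, 7] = (0 17 7 6 15)(2 11 13 3 10 14 16 8 9)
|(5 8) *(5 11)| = |(5 8 11)| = 3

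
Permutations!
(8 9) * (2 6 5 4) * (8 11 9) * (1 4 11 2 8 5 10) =[0, 4, 6, 3, 8, 11, 10, 7, 5, 2, 1, 9] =(1 4 8 5 11 9 2 6 10)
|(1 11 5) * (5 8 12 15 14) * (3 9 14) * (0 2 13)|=9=|(0 2 13)(1 11 8 12 15 3 9 14 5)|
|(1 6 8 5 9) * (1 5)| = |(1 6 8)(5 9)| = 6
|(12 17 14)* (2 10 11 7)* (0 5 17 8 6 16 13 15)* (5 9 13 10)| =44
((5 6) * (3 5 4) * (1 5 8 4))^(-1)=(1 6 5)(3 4 8)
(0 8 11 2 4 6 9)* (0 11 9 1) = (0 8 9 11 2 4 6 1) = [8, 0, 4, 3, 6, 5, 1, 7, 9, 11, 10, 2]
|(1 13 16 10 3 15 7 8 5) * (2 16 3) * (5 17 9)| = 9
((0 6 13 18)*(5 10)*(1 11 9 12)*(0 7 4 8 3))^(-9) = (0 3 8 4 7 18 13 6)(1 12 9 11)(5 10)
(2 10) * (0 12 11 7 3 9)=(0 12 11 7 3 9)(2 10)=[12, 1, 10, 9, 4, 5, 6, 3, 8, 0, 2, 7, 11]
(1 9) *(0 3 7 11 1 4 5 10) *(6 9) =(0 3 7 11 1 6 9 4 5 10) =[3, 6, 2, 7, 5, 10, 9, 11, 8, 4, 0, 1]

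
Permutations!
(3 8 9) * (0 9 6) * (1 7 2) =(0 9 3 8 6)(1 7 2) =[9, 7, 1, 8, 4, 5, 0, 2, 6, 3]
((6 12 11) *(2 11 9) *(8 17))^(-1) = (2 9 12 6 11)(8 17) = ((2 11 6 12 9)(8 17))^(-1)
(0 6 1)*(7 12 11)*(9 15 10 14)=(0 6 1)(7 12 11)(9 15 10 14)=[6, 0, 2, 3, 4, 5, 1, 12, 8, 15, 14, 7, 11, 13, 9, 10]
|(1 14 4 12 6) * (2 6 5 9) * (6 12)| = |(1 14 4 6)(2 12 5 9)| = 4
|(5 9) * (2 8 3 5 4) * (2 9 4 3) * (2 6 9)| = 7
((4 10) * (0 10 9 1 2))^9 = (0 9)(1 10)(2 4)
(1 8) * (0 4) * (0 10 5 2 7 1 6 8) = (0 4 10 5 2 7 1)(6 8) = [4, 0, 7, 3, 10, 2, 8, 1, 6, 9, 5]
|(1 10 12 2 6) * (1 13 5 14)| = |(1 10 12 2 6 13 5 14)| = 8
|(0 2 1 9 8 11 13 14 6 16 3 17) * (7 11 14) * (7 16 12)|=14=|(0 2 1 9 8 14 6 12 7 11 13 16 3 17)|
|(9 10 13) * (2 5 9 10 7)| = |(2 5 9 7)(10 13)| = 4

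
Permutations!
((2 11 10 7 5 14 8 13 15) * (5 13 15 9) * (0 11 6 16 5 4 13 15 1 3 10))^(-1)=((0 11)(1 3 10 7 15 2 6 16 5 14 8)(4 13 9))^(-1)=(0 11)(1 8 14 5 16 6 2 15 7 10 3)(4 9 13)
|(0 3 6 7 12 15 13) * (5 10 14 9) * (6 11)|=8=|(0 3 11 6 7 12 15 13)(5 10 14 9)|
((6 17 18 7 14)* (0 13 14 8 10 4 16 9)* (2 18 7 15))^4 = ((0 13 14 6 17 7 8 10 4 16 9)(2 18 15))^4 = (0 17 4 13 7 16 14 8 9 6 10)(2 18 15)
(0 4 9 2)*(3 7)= (0 4 9 2)(3 7)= [4, 1, 0, 7, 9, 5, 6, 3, 8, 2]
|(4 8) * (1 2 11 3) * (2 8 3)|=4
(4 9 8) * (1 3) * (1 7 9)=(1 3 7 9 8 4)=[0, 3, 2, 7, 1, 5, 6, 9, 4, 8]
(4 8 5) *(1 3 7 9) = [0, 3, 2, 7, 8, 4, 6, 9, 5, 1] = (1 3 7 9)(4 8 5)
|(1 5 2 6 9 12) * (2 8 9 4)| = 15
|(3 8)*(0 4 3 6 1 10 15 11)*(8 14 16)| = |(0 4 3 14 16 8 6 1 10 15 11)| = 11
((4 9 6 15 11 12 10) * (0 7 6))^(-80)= ((0 7 6 15 11 12 10 4 9))^(-80)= (0 7 6 15 11 12 10 4 9)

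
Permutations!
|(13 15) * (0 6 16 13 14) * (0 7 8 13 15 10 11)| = |(0 6 16 15 14 7 8 13 10 11)| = 10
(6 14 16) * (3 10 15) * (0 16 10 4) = (0 16 6 14 10 15 3 4) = [16, 1, 2, 4, 0, 5, 14, 7, 8, 9, 15, 11, 12, 13, 10, 3, 6]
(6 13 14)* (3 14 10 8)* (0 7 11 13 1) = (0 7 11 13 10 8 3 14 6 1) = [7, 0, 2, 14, 4, 5, 1, 11, 3, 9, 8, 13, 12, 10, 6]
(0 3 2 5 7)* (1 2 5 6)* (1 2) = (0 3 5 7)(2 6) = [3, 1, 6, 5, 4, 7, 2, 0]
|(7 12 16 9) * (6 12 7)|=4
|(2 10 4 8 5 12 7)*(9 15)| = |(2 10 4 8 5 12 7)(9 15)| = 14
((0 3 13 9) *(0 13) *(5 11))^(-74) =(13)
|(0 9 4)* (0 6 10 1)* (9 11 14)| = |(0 11 14 9 4 6 10 1)| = 8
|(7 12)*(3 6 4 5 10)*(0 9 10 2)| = |(0 9 10 3 6 4 5 2)(7 12)| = 8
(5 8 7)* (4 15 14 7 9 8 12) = (4 15 14 7 5 12)(8 9) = [0, 1, 2, 3, 15, 12, 6, 5, 9, 8, 10, 11, 4, 13, 7, 14]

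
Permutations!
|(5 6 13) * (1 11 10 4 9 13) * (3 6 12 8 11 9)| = |(1 9 13 5 12 8 11 10 4 3 6)| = 11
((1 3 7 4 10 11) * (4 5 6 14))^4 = ((1 3 7 5 6 14 4 10 11))^4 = (1 6 11 5 10 7 4 3 14)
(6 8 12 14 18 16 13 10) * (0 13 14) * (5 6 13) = (0 5 6 8 12)(10 13)(14 18 16) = [5, 1, 2, 3, 4, 6, 8, 7, 12, 9, 13, 11, 0, 10, 18, 15, 14, 17, 16]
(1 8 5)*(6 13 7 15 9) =(1 8 5)(6 13 7 15 9) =[0, 8, 2, 3, 4, 1, 13, 15, 5, 6, 10, 11, 12, 7, 14, 9]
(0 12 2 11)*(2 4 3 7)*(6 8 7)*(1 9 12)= (0 1 9 12 4 3 6 8 7 2 11)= [1, 9, 11, 6, 3, 5, 8, 2, 7, 12, 10, 0, 4]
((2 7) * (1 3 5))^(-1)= ((1 3 5)(2 7))^(-1)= (1 5 3)(2 7)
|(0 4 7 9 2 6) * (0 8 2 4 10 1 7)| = 6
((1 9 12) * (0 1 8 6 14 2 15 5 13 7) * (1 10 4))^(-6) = (0 14 4 15 9 13 8)(1 5 12 7 6 10 2)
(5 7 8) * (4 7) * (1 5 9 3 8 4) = [0, 5, 2, 8, 7, 1, 6, 4, 9, 3] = (1 5)(3 8 9)(4 7)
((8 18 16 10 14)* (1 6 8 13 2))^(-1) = (1 2 13 14 10 16 18 8 6)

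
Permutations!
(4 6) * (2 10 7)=[0, 1, 10, 3, 6, 5, 4, 2, 8, 9, 7]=(2 10 7)(4 6)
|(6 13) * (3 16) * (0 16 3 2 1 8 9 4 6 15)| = 10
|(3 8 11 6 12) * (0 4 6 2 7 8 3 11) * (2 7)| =7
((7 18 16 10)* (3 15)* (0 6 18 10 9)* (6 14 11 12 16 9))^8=(18)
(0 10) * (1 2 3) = [10, 2, 3, 1, 4, 5, 6, 7, 8, 9, 0] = (0 10)(1 2 3)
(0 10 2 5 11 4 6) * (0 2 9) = (0 10 9)(2 5 11 4 6) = [10, 1, 5, 3, 6, 11, 2, 7, 8, 0, 9, 4]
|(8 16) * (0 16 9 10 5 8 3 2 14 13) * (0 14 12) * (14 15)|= |(0 16 3 2 12)(5 8 9 10)(13 15 14)|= 60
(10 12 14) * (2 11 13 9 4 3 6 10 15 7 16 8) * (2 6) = [0, 1, 11, 2, 3, 5, 10, 16, 6, 4, 12, 13, 14, 9, 15, 7, 8] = (2 11 13 9 4 3)(6 10 12 14 15 7 16 8)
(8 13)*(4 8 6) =(4 8 13 6) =[0, 1, 2, 3, 8, 5, 4, 7, 13, 9, 10, 11, 12, 6]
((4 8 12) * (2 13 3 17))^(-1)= ((2 13 3 17)(4 8 12))^(-1)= (2 17 3 13)(4 12 8)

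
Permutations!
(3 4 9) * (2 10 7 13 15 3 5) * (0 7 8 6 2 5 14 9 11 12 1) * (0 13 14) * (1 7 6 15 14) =(0 6 2 10 8 15 3 4 11 12 7 1 13 14 9) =[6, 13, 10, 4, 11, 5, 2, 1, 15, 0, 8, 12, 7, 14, 9, 3]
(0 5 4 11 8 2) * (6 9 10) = (0 5 4 11 8 2)(6 9 10) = [5, 1, 0, 3, 11, 4, 9, 7, 2, 10, 6, 8]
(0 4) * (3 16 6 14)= (0 4)(3 16 6 14)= [4, 1, 2, 16, 0, 5, 14, 7, 8, 9, 10, 11, 12, 13, 3, 15, 6]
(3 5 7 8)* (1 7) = [0, 7, 2, 5, 4, 1, 6, 8, 3] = (1 7 8 3 5)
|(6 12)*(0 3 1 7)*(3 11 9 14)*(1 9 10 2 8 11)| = |(0 1 7)(2 8 11 10)(3 9 14)(6 12)| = 12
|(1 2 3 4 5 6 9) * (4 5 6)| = |(1 2 3 5 4 6 9)| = 7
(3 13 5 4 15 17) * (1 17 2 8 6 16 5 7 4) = (1 17 3 13 7 4 15 2 8 6 16 5) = [0, 17, 8, 13, 15, 1, 16, 4, 6, 9, 10, 11, 12, 7, 14, 2, 5, 3]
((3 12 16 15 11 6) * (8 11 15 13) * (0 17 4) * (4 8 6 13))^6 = (0 3 8 16 13)(4 6 17 12 11)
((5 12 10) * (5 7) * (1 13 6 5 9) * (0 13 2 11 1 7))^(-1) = ((0 13 6 5 12 10)(1 2 11)(7 9))^(-1) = (0 10 12 5 6 13)(1 11 2)(7 9)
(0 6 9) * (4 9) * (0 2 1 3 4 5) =[6, 3, 1, 4, 9, 0, 5, 7, 8, 2] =(0 6 5)(1 3 4 9 2)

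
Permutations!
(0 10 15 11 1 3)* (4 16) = (0 10 15 11 1 3)(4 16) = [10, 3, 2, 0, 16, 5, 6, 7, 8, 9, 15, 1, 12, 13, 14, 11, 4]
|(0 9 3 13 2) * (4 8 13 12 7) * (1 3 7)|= |(0 9 7 4 8 13 2)(1 3 12)|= 21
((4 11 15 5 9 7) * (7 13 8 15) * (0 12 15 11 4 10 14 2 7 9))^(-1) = ((0 12 15 5)(2 7 10 14)(8 11 9 13))^(-1) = (0 5 15 12)(2 14 10 7)(8 13 9 11)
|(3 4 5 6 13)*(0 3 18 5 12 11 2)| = |(0 3 4 12 11 2)(5 6 13 18)| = 12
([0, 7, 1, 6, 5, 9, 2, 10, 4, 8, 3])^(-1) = (1 2 6 3 10 7)(4 8 9 5)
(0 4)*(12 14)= (0 4)(12 14)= [4, 1, 2, 3, 0, 5, 6, 7, 8, 9, 10, 11, 14, 13, 12]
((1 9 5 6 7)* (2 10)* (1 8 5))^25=((1 9)(2 10)(5 6 7 8))^25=(1 9)(2 10)(5 6 7 8)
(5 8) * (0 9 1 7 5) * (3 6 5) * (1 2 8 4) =(0 9 2 8)(1 7 3 6 5 4) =[9, 7, 8, 6, 1, 4, 5, 3, 0, 2]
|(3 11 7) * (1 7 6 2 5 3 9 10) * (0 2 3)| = |(0 2 5)(1 7 9 10)(3 11 6)| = 12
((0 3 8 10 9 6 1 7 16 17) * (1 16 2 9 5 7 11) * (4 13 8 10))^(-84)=((0 3 10 5 7 2 9 6 16 17)(1 11)(4 13 8))^(-84)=(0 9 10 16 7)(2 3 6 5 17)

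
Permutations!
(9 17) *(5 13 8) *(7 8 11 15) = [0, 1, 2, 3, 4, 13, 6, 8, 5, 17, 10, 15, 12, 11, 14, 7, 16, 9] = (5 13 11 15 7 8)(9 17)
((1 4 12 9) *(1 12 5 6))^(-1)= ((1 4 5 6)(9 12))^(-1)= (1 6 5 4)(9 12)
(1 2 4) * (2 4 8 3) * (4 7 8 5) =[0, 7, 5, 2, 1, 4, 6, 8, 3] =(1 7 8 3 2 5 4)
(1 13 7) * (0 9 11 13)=[9, 0, 2, 3, 4, 5, 6, 1, 8, 11, 10, 13, 12, 7]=(0 9 11 13 7 1)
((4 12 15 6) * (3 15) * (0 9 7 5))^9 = ((0 9 7 5)(3 15 6 4 12))^9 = (0 9 7 5)(3 12 4 6 15)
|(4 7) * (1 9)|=2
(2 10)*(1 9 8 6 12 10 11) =(1 9 8 6 12 10 2 11) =[0, 9, 11, 3, 4, 5, 12, 7, 6, 8, 2, 1, 10]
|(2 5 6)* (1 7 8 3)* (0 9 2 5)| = 12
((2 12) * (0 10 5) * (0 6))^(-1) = (0 6 5 10)(2 12)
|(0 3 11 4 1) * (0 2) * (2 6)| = |(0 3 11 4 1 6 2)| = 7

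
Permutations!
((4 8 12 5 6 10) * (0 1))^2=((0 1)(4 8 12 5 6 10))^2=(4 12 6)(5 10 8)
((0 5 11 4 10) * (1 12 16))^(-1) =((0 5 11 4 10)(1 12 16))^(-1) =(0 10 4 11 5)(1 16 12)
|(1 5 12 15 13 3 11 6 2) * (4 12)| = |(1 5 4 12 15 13 3 11 6 2)| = 10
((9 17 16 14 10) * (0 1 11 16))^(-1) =(0 17 9 10 14 16 11 1)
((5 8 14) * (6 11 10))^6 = (14)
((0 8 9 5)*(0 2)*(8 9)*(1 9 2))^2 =((0 2)(1 9 5))^2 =(1 5 9)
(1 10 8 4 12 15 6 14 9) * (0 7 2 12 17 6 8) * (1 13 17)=(0 7 2 12 15 8 4 1 10)(6 14 9 13 17)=[7, 10, 12, 3, 1, 5, 14, 2, 4, 13, 0, 11, 15, 17, 9, 8, 16, 6]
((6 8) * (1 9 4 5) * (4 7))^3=((1 9 7 4 5)(6 8))^3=(1 4 9 5 7)(6 8)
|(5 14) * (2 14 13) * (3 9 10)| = |(2 14 5 13)(3 9 10)| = 12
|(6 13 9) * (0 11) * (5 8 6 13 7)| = 4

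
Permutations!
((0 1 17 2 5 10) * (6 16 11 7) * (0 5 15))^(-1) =((0 1 17 2 15)(5 10)(6 16 11 7))^(-1) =(0 15 2 17 1)(5 10)(6 7 11 16)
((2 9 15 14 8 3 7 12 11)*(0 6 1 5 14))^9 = (0 11 8 6 2 3 1 9 7 5 15 12 14)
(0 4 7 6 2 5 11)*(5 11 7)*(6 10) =(0 4 5 7 10 6 2 11) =[4, 1, 11, 3, 5, 7, 2, 10, 8, 9, 6, 0]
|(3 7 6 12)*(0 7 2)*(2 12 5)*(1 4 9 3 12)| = |(12)(0 7 6 5 2)(1 4 9 3)| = 20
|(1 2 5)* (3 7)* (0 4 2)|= |(0 4 2 5 1)(3 7)|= 10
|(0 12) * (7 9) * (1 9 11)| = |(0 12)(1 9 7 11)| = 4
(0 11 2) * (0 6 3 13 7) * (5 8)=(0 11 2 6 3 13 7)(5 8)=[11, 1, 6, 13, 4, 8, 3, 0, 5, 9, 10, 2, 12, 7]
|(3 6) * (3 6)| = 1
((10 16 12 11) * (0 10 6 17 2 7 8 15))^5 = ((0 10 16 12 11 6 17 2 7 8 15))^5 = (0 6 15 11 8 12 7 16 2 10 17)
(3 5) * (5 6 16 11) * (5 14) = [0, 1, 2, 6, 4, 3, 16, 7, 8, 9, 10, 14, 12, 13, 5, 15, 11] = (3 6 16 11 14 5)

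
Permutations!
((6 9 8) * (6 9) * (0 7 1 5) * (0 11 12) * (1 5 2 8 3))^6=(0 7 5 11 12)(1 2 8 9 3)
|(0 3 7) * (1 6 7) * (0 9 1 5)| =|(0 3 5)(1 6 7 9)| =12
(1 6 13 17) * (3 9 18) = (1 6 13 17)(3 9 18) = [0, 6, 2, 9, 4, 5, 13, 7, 8, 18, 10, 11, 12, 17, 14, 15, 16, 1, 3]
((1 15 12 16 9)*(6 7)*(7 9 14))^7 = ((1 15 12 16 14 7 6 9))^7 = (1 9 6 7 14 16 12 15)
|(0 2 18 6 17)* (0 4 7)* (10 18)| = 8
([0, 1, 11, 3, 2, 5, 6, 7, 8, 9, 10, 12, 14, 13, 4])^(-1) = (2 4 14 12 11)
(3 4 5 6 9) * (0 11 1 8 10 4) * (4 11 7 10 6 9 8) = (0 7 10 11 1 4 5 9 3)(6 8) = [7, 4, 2, 0, 5, 9, 8, 10, 6, 3, 11, 1]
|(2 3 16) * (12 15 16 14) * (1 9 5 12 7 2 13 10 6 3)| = 13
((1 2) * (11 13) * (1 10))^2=((1 2 10)(11 13))^2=(13)(1 10 2)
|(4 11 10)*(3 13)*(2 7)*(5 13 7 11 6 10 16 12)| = |(2 11 16 12 5 13 3 7)(4 6 10)| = 24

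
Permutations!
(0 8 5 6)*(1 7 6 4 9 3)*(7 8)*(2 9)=(0 7 6)(1 8 5 4 2 9 3)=[7, 8, 9, 1, 2, 4, 0, 6, 5, 3]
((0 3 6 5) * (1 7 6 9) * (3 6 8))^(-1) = (0 5 6)(1 9 3 8 7)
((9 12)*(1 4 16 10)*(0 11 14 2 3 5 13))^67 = (0 3 11 5 14 13 2)(1 10 16 4)(9 12)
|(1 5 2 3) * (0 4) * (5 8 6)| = |(0 4)(1 8 6 5 2 3)| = 6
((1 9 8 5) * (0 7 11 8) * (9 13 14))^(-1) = ((0 7 11 8 5 1 13 14 9))^(-1) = (0 9 14 13 1 5 8 11 7)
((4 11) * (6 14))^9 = (4 11)(6 14)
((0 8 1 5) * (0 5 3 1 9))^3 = (9)(1 3)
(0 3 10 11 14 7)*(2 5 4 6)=[3, 1, 5, 10, 6, 4, 2, 0, 8, 9, 11, 14, 12, 13, 7]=(0 3 10 11 14 7)(2 5 4 6)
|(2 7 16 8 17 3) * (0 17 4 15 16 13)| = 12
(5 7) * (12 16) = (5 7)(12 16) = [0, 1, 2, 3, 4, 7, 6, 5, 8, 9, 10, 11, 16, 13, 14, 15, 12]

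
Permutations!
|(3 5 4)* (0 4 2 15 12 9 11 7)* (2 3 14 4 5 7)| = 20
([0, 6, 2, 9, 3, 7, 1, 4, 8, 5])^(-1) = (1 6)(3 4 7 5 9)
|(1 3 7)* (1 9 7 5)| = 6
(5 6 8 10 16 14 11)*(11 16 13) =(5 6 8 10 13 11)(14 16) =[0, 1, 2, 3, 4, 6, 8, 7, 10, 9, 13, 5, 12, 11, 16, 15, 14]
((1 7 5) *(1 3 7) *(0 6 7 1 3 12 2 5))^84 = ((0 6 7)(1 3)(2 5 12))^84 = (12)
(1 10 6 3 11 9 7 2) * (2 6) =(1 10 2)(3 11 9 7 6) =[0, 10, 1, 11, 4, 5, 3, 6, 8, 7, 2, 9]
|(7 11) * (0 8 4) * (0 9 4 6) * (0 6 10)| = |(0 8 10)(4 9)(7 11)| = 6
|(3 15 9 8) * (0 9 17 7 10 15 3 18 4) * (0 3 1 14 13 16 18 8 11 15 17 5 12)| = 42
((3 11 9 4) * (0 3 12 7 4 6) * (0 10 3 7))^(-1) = (0 12 4 7)(3 10 6 9 11)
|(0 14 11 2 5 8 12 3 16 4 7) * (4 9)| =|(0 14 11 2 5 8 12 3 16 9 4 7)| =12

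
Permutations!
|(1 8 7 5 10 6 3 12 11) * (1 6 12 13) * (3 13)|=9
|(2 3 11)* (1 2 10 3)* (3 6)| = |(1 2)(3 11 10 6)| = 4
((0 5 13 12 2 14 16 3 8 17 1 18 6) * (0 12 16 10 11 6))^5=(0 8 5 17 13 1 16 18 3)(2 12 6 11 10 14)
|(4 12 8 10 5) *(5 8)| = |(4 12 5)(8 10)| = 6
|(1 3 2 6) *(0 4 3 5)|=7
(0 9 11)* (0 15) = (0 9 11 15) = [9, 1, 2, 3, 4, 5, 6, 7, 8, 11, 10, 15, 12, 13, 14, 0]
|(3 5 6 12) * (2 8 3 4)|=|(2 8 3 5 6 12 4)|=7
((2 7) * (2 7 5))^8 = ((7)(2 5))^8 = (7)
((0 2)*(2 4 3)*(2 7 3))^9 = ((0 4 2)(3 7))^9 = (3 7)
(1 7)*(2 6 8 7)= (1 2 6 8 7)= [0, 2, 6, 3, 4, 5, 8, 1, 7]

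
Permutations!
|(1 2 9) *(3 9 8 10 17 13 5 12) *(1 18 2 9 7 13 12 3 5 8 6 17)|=|(1 9 18 2 6 17 12 5 3 7 13 8 10)|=13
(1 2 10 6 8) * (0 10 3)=[10, 2, 3, 0, 4, 5, 8, 7, 1, 9, 6]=(0 10 6 8 1 2 3)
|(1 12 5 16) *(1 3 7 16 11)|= |(1 12 5 11)(3 7 16)|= 12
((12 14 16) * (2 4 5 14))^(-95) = (2 4 5 14 16 12) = ((2 4 5 14 16 12))^(-95)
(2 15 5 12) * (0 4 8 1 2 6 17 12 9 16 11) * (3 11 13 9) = [4, 2, 15, 11, 8, 3, 17, 7, 1, 16, 10, 0, 6, 9, 14, 5, 13, 12] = (0 4 8 1 2 15 5 3 11)(6 17 12)(9 16 13)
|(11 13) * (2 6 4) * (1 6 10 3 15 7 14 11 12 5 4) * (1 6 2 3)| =|(1 2 10)(3 15 7 14 11 13 12 5 4)| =9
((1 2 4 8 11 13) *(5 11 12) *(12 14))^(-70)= (1 4 14 5 13 2 8 12 11)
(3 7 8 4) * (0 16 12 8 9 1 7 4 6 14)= (0 16 12 8 6 14)(1 7 9)(3 4)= [16, 7, 2, 4, 3, 5, 14, 9, 6, 1, 10, 11, 8, 13, 0, 15, 12]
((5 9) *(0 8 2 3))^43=(0 3 2 8)(5 9)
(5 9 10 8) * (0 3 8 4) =(0 3 8 5 9 10 4) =[3, 1, 2, 8, 0, 9, 6, 7, 5, 10, 4]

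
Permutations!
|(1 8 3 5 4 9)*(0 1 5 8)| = 6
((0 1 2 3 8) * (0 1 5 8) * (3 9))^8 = (0 5 8 1 2 9 3)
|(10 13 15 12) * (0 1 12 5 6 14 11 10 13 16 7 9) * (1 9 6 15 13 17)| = |(0 9)(1 12 17)(5 15)(6 14 11 10 16 7)| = 6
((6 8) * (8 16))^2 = ((6 16 8))^2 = (6 8 16)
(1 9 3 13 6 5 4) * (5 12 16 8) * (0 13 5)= (0 13 6 12 16 8)(1 9 3 5 4)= [13, 9, 2, 5, 1, 4, 12, 7, 0, 3, 10, 11, 16, 6, 14, 15, 8]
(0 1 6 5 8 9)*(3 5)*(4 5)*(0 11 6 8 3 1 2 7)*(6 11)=[2, 8, 7, 4, 5, 3, 1, 0, 9, 6, 10, 11]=(11)(0 2 7)(1 8 9 6)(3 4 5)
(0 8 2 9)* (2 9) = (0 8 9) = [8, 1, 2, 3, 4, 5, 6, 7, 9, 0]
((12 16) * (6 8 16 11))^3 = (6 12 8 11 16)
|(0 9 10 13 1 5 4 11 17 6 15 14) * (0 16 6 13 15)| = 42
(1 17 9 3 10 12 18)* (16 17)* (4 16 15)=(1 15 4 16 17 9 3 10 12 18)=[0, 15, 2, 10, 16, 5, 6, 7, 8, 3, 12, 11, 18, 13, 14, 4, 17, 9, 1]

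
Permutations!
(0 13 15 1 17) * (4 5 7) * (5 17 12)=[13, 12, 2, 3, 17, 7, 6, 4, 8, 9, 10, 11, 5, 15, 14, 1, 16, 0]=(0 13 15 1 12 5 7 4 17)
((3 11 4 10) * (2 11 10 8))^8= (11)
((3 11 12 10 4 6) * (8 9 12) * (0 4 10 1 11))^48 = ((0 4 6 3)(1 11 8 9 12))^48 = (1 9 11 12 8)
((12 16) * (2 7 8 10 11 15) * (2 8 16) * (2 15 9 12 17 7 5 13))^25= ((2 5 13)(7 16 17)(8 10 11 9 12 15))^25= (2 5 13)(7 16 17)(8 10 11 9 12 15)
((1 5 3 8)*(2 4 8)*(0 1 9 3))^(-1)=(0 5 1)(2 3 9 8 4)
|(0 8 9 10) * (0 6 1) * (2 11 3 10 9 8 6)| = 12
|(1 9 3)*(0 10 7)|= |(0 10 7)(1 9 3)|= 3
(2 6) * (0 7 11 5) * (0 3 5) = (0 7 11)(2 6)(3 5) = [7, 1, 6, 5, 4, 3, 2, 11, 8, 9, 10, 0]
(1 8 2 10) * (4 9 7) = (1 8 2 10)(4 9 7) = [0, 8, 10, 3, 9, 5, 6, 4, 2, 7, 1]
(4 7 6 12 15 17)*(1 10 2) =(1 10 2)(4 7 6 12 15 17) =[0, 10, 1, 3, 7, 5, 12, 6, 8, 9, 2, 11, 15, 13, 14, 17, 16, 4]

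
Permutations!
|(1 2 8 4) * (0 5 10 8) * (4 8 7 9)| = 8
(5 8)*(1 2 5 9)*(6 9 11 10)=[0, 2, 5, 3, 4, 8, 9, 7, 11, 1, 6, 10]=(1 2 5 8 11 10 6 9)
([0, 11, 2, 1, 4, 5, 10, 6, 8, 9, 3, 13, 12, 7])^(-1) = [0, 3, 2, 10, 4, 5, 7, 13, 8, 9, 6, 1, 12, 11]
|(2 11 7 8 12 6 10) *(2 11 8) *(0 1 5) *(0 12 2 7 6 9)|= 30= |(0 1 5 12 9)(2 8)(6 10 11)|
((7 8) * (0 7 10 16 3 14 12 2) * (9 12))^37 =((0 7 8 10 16 3 14 9 12 2))^37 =(0 9 16 7 12 3 8 2 14 10)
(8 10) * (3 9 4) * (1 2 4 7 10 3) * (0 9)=(0 9 7 10 8 3)(1 2 4)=[9, 2, 4, 0, 1, 5, 6, 10, 3, 7, 8]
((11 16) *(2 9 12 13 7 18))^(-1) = (2 18 7 13 12 9)(11 16)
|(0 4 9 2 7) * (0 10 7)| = |(0 4 9 2)(7 10)| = 4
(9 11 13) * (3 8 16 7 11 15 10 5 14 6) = (3 8 16 7 11 13 9 15 10 5 14 6) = [0, 1, 2, 8, 4, 14, 3, 11, 16, 15, 5, 13, 12, 9, 6, 10, 7]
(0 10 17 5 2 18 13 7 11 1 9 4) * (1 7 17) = [10, 9, 18, 3, 0, 2, 6, 11, 8, 4, 1, 7, 12, 17, 14, 15, 16, 5, 13] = (0 10 1 9 4)(2 18 13 17 5)(7 11)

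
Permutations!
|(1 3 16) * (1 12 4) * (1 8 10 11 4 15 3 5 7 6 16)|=|(1 5 7 6 16 12 15 3)(4 8 10 11)|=8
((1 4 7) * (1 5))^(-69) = ((1 4 7 5))^(-69) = (1 5 7 4)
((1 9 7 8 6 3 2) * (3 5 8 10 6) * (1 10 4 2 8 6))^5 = (1 10 2 4 7 9)(3 8)(5 6)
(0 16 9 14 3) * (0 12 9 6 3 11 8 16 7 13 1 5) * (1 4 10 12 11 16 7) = (0 1 5)(3 11 8 7 13 4 10 12 9 14 16 6) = [1, 5, 2, 11, 10, 0, 3, 13, 7, 14, 12, 8, 9, 4, 16, 15, 6]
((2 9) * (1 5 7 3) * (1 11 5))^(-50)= ((2 9)(3 11 5 7))^(-50)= (3 5)(7 11)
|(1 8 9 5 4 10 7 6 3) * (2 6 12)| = |(1 8 9 5 4 10 7 12 2 6 3)| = 11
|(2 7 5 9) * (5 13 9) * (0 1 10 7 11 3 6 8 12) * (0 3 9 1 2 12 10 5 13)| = |(0 2 11 9 12 3 6 8 10 7)(1 5 13)| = 30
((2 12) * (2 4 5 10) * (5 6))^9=(2 6)(4 10)(5 12)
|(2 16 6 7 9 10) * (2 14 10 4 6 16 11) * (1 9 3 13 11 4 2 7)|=20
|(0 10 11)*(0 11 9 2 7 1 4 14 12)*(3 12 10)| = 21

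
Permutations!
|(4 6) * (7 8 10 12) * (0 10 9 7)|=6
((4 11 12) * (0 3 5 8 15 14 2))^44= (0 5 15 2 3 8 14)(4 12 11)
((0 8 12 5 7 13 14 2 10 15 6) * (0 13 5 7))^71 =(0 8 12 7 5)(2 14 13 6 15 10)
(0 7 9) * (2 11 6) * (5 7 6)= (0 6 2 11 5 7 9)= [6, 1, 11, 3, 4, 7, 2, 9, 8, 0, 10, 5]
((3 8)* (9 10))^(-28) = (10)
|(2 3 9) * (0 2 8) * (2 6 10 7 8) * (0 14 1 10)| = 30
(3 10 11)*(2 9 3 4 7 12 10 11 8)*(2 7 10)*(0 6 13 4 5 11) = (0 6 13 4 10 8 7 12 2 9 3)(5 11) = [6, 1, 9, 0, 10, 11, 13, 12, 7, 3, 8, 5, 2, 4]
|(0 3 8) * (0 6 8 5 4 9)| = |(0 3 5 4 9)(6 8)| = 10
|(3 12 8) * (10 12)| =|(3 10 12 8)| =4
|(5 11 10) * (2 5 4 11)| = |(2 5)(4 11 10)| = 6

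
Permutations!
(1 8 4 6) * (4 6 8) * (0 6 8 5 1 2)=[6, 4, 0, 3, 5, 1, 2, 7, 8]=(8)(0 6 2)(1 4 5)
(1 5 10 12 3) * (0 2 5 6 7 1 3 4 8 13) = (0 2 5 10 12 4 8 13)(1 6 7) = [2, 6, 5, 3, 8, 10, 7, 1, 13, 9, 12, 11, 4, 0]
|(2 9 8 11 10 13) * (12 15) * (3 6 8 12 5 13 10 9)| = 10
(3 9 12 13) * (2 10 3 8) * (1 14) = (1 14)(2 10 3 9 12 13 8) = [0, 14, 10, 9, 4, 5, 6, 7, 2, 12, 3, 11, 13, 8, 1]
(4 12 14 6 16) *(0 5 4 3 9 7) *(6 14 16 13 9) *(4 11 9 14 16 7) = (0 5 11 9 4 12 7)(3 6 13 14 16) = [5, 1, 2, 6, 12, 11, 13, 0, 8, 4, 10, 9, 7, 14, 16, 15, 3]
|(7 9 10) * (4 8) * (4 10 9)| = 4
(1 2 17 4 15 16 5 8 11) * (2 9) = [0, 9, 17, 3, 15, 8, 6, 7, 11, 2, 10, 1, 12, 13, 14, 16, 5, 4] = (1 9 2 17 4 15 16 5 8 11)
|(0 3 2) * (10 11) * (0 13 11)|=6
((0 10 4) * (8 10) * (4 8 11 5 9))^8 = ((0 11 5 9 4)(8 10))^8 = (0 9 11 4 5)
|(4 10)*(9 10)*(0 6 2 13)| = 12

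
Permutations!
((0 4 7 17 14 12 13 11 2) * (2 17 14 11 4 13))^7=(11 17)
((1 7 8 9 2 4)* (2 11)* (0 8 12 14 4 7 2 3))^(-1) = (0 3 11 9 8)(1 4 14 12 7 2)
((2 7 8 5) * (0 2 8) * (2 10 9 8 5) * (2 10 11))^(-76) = (11)(8 9 10)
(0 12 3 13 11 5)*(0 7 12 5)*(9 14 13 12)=(0 5 7 9 14 13 11)(3 12)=[5, 1, 2, 12, 4, 7, 6, 9, 8, 14, 10, 0, 3, 11, 13]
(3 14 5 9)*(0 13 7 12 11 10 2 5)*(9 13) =(0 9 3 14)(2 5 13 7 12 11 10) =[9, 1, 5, 14, 4, 13, 6, 12, 8, 3, 2, 10, 11, 7, 0]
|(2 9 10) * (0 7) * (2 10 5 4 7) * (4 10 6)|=|(0 2 9 5 10 6 4 7)|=8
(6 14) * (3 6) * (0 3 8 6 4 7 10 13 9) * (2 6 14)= (0 3 4 7 10 13 9)(2 6)(8 14)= [3, 1, 6, 4, 7, 5, 2, 10, 14, 0, 13, 11, 12, 9, 8]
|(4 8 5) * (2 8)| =4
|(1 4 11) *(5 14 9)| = |(1 4 11)(5 14 9)| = 3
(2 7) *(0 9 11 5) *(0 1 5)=(0 9 11)(1 5)(2 7)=[9, 5, 7, 3, 4, 1, 6, 2, 8, 11, 10, 0]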